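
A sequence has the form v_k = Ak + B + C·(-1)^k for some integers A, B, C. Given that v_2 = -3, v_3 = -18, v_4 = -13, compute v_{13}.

At k = 2, 3, 4: 2A + B + C = -3; 3A + B - C = -18; 4A + B + C = -13.
Subtracting the first from the second: A - 2C = -15.
Subtracting the second from the third: A + 2C = 5.
Solving: C = 5, A = -5, then B = 2.
Therefore v_{13} = -65 + 2 + 5·(-1) = -68.

-68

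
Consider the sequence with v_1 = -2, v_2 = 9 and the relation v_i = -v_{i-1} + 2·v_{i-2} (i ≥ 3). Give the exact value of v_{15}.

-60073

v_3 = -13;  v_4 = 31;  v_5 = -57;  …;  v_{12} = 7511;  v_{13} = -15017;  v_{14} = 30039;  v_{15} = -60073.
(Characteristic roots are 1 and -2.)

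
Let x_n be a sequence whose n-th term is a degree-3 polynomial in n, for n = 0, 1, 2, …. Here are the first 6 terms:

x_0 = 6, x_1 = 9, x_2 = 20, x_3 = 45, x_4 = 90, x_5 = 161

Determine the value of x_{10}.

1116

1st diffs: 3, 11, 25, 45, 71.
2nd diffs: 8, 14, 20, 26.
3rd diffs: 6, 6, 6 (constant).
Newton forward-difference form: x_n = 6 + 3·C(n,1) + 8·C(n,2) + 6·C(n,3).
At n = 10: n = 10, so x_{10} = 6 + 30 + 360 + 720 = 1116.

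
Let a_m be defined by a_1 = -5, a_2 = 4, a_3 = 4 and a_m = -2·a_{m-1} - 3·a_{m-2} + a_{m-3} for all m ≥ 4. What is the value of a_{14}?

Step forward from the initial values:
a_4 = -25;  a_5 = 42;  a_6 = -5;  …;  a_{11} = 2395;  a_{12} = -3136;  a_{13} = -1551;  a_{14} = 14905.

14905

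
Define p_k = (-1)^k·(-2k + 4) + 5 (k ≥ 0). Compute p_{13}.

(-1)^13 = -1; -2k + 4 at k=13 is -22; so p_{13} = 27.

27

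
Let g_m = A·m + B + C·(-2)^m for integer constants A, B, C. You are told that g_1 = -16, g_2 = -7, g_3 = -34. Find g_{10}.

Plug in m = 1, 2, 3: A + B - 2C = -16; 2A + B + 4C = -7; 3A + B - 8C = -34.
Subtracting the first from the second: A + 6C = 9.
Subtracting the second from the third: A - 12C = -27.
Solving: C = 2, A = -3, then B = -9.
So g_m = -3·m + (-9) + 2·(-2)^m; at m=10 this is 2009.

2009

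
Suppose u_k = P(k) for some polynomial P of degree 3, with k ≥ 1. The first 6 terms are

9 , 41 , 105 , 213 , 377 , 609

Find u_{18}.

1st diffs: 32, 64, 108, 164, 232.
2nd diffs: 32, 44, 56, 68.
3rd diffs: 12, 12, 12 (constant).
Newton forward-difference form: u_k = 9 + 32·C(k-1,1) + 32·C(k-1,2) + 12·C(k-1,3).
At k = 18: k-1 = 17, so u_{18} = 9 + 544 + 4352 + 8160 = 13065.

13065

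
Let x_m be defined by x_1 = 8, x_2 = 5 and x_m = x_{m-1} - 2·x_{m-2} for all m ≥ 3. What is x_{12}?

291

Applying the relation repeatedly:
x_3 = -11; x_4 = -21; x_5 = 1; x_6 = 43; x_7 = 41; x_8 = -45; x_9 = -127; x_{10} = -37; x_{11} = 217; x_{12} = 291.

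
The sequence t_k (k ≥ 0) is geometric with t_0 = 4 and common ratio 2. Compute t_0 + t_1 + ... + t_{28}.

t_k = 4·2^(k-0).
S = 4·(2^29 - 1)/(2 - 1) = 4·(536870912 - 1)/(1) = 2147483644.

2147483644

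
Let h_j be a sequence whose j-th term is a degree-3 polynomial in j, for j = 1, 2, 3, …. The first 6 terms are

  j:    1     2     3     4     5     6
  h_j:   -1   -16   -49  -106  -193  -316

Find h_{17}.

1st diffs: -15, -33, -57, -87, -123.
2nd diffs: -18, -24, -30, -36.
3rd diffs: -6, -6, -6 (constant).
Newton forward-difference form: h_j = -1 + (-15)·C(j-1,1) + (-18)·C(j-1,2) + (-6)·C(j-1,3).
At j = 17: j-1 = 16, so h_{17} = -1 - 240 - 2160 - 3360 = -5761.

-5761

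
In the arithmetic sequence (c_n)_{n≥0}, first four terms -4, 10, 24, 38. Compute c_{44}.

Common difference d = 14.
c_n = -4 + (n - 0)·14.
c_{44} = -4 + 44·14 = 612.

612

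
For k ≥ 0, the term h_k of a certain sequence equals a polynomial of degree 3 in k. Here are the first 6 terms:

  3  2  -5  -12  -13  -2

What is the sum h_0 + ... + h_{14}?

5400

1st diffs: -1, -7, -7, -1, 11.
2nd diffs: -6, 0, 6, 12.
3rd diffs: 6, 6, 6 (constant).
Newton forward-difference form: h_k = 3 + (-1)·C(k,1) + (-6)·C(k,2) + 6·C(k,3).
Continuing: …, 27, 80, 163, 282, …, h_{14} = 1627.
Summing k = 0..14 (15 terms) gives 5400.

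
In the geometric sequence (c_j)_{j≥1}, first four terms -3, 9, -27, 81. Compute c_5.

-243

Common ratio r = -3.
c_j = (-3)·(-3)^(j-1).
c_5 = (-3)·(-3)^4 = -243.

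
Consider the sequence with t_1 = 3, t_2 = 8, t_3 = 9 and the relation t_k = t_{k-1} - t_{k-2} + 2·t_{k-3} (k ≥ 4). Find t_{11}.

78

t_4 = 7;  t_5 = 14;  t_6 = 25;  t_7 = 25;  t_8 = 28;  t_9 = 53;  t_{10} = 75;  t_{11} = 78.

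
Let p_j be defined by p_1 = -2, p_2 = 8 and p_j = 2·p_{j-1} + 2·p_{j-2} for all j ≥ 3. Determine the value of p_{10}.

16000

Compute successive terms:
p_3 = 12; p_4 = 40; p_5 = 104; p_6 = 288; p_7 = 784; p_8 = 2144; p_9 = 5856; p_{10} = 16000.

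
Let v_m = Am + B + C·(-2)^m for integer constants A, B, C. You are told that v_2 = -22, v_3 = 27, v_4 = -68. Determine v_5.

125

At m = 2, 3, 4: 2A + B + 4C = -22; 3A + B - 8C = 27; 4A + B + 16C = -68.
Subtracting the first from the second: A - 12C = 49.
Subtracting the second from the third: A + 24C = -95.
Solving: C = -4, A = 1, then B = -8.
So v_m = 1·m + (-8) + (-4)·(-2)^m; at m=5 this is 125.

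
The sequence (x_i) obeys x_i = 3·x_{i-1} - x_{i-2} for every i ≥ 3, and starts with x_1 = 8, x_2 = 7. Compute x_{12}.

Iterate the recurrence:
x_3 = 13;  x_4 = 32;  x_5 = 83;  x_6 = 217;  x_7 = 568;  x_8 = 1487;  x_9 = 3893;  x_{10} = 10192;  x_{11} = 26683;  x_{12} = 69857.

69857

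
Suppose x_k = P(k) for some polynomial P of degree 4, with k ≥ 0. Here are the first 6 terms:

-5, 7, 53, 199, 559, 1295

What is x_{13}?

1st diffs: 12, 46, 146, 360, 736.
2nd diffs: 34, 100, 214, 376.
3rd diffs: 66, 114, 162.
4th diffs: 48, 48 (constant).
So x_k = 2k^4 - k^3 + 6k^2 + 5k - 5.
Evaluating at k = 13 gives x_{13} = 55999.

55999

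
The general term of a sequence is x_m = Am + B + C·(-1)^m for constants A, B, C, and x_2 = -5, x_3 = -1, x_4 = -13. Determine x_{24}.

The three given values yield: 2A + B + C = -5; 3A + B - C = -1; 4A + B + C = -13.
Subtracting the first from the second: A - 2C = 4.
Subtracting the second from the third: A + 2C = -12.
Solving: C = -4, A = -4, then B = 7.
Hence x_{24} = -4·24 + 7 + (-4)·1 = -93.

-93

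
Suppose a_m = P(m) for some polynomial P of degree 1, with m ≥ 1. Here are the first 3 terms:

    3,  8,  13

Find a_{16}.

1st diffs: 5, 5 (constant).
So a_m = 5m - 2.
Evaluating at m = 16 gives a_{16} = 78.

78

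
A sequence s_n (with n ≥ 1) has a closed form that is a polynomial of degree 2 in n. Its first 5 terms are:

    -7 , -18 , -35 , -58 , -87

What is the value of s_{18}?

1st diffs: -11, -17, -23, -29.
2nd diffs: -6, -6, -6 (constant).
So s_n = -3n^2 - 2n - 2.
Evaluating at n = 18 gives s_{18} = -1010.

-1010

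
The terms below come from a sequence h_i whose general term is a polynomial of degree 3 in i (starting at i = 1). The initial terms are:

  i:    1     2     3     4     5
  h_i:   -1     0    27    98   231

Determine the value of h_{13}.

1st diffs: 1, 27, 71, 133.
2nd diffs: 26, 44, 62.
3rd diffs: 18, 18 (constant).
Newton forward-difference form: h_i = -1 + 1·C(i-1,1) + 26·C(i-1,2) + 18·C(i-1,3).
At i = 13: i-1 = 12, so h_{13} = -1 + 12 + 1716 + 3960 = 5687.

5687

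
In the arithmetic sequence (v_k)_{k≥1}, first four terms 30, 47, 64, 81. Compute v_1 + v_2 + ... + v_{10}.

1065

Common difference d = 17.
v_k = 30 + (k - 1)·17.
v_{10} = 183; S = 10·(30 + 183)/2 = 1065.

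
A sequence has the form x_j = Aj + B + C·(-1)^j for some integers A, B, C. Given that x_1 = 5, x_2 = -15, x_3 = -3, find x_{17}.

-59

Write the equations: A + B - C = 5; 2A + B + C = -15; 3A + B - C = -3.
Subtracting the first from the second: A + 2C = -20.
Subtracting the second from the third: A - 2C = 12.
Solving: C = -8, A = -4, then B = 1.
Hence x_{17} = -4·17 + 1 + (-8)·(-1) = -59.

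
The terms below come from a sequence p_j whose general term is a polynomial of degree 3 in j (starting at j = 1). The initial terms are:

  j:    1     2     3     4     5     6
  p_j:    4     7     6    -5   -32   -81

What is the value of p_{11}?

-866

1st diffs: 3, -1, -11, -27, -49.
2nd diffs: -4, -10, -16, -22.
3rd diffs: -6, -6, -6 (constant).
Newton forward-difference form: p_j = 4 + 3·C(j-1,1) + (-4)·C(j-1,2) + (-6)·C(j-1,3).
At j = 11: j-1 = 10, so p_{11} = 4 + 30 - 180 - 720 = -866.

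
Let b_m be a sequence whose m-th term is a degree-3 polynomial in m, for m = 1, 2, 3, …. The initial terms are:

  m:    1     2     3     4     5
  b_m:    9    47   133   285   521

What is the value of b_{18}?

19423

1st diffs: 38, 86, 152, 236.
2nd diffs: 48, 66, 84.
3rd diffs: 18, 18 (constant).
So b_m = 3m^3 + 6m^2 - m + 1.
Evaluating at m = 18 gives b_{18} = 19423.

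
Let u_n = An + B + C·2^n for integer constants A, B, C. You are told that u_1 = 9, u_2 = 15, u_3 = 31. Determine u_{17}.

The three given values yield: A + B + 2C = 9; 2A + B + 4C = 15; 3A + B + 8C = 31.
Subtracting the first from the second: A + 2C = 6.
Subtracting the second from the third: A + 4C = 16.
Solving: C = 5, A = -4, then B = 3.
Therefore u_{17} = -68 + 3 + 5·131072 = 655295.

655295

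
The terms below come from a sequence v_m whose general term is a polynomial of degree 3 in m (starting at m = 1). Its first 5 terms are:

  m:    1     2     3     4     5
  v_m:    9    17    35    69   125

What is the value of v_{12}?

1st diffs: 8, 18, 34, 56.
2nd diffs: 10, 16, 22.
3rd diffs: 6, 6 (constant).
Newton forward-difference form: v_m = 9 + 8·C(m-1,1) + 10·C(m-1,2) + 6·C(m-1,3).
At m = 12: m-1 = 11, so v_{12} = 9 + 88 + 550 + 990 = 1637.

1637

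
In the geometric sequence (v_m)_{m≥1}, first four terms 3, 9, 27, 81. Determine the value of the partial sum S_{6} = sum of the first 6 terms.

Common ratio r = 3.
v_m = 3·3^(m-1).
S = 3·(3^6 - 1)/(3 - 1) = 3·(729 - 1)/(2) = 1092.

1092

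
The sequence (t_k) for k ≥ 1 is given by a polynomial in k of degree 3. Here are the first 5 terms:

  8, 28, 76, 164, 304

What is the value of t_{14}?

5884

1st diffs: 20, 48, 88, 140.
2nd diffs: 28, 40, 52.
3rd diffs: 12, 12 (constant).
Newton forward-difference form: t_k = 8 + 20·C(k-1,1) + 28·C(k-1,2) + 12·C(k-1,3).
At k = 14: k-1 = 13, so t_{14} = 8 + 260 + 2184 + 3432 = 5884.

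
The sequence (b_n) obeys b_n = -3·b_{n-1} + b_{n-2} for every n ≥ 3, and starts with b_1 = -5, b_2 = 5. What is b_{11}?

-279035

Compute successive terms:
b_3 = -20  b_4 = 65  b_5 = -215  b_6 = 710  b_7 = -2345  b_8 = 7745  b_9 = -25580  b_{10} = 84485  b_{11} = -279035.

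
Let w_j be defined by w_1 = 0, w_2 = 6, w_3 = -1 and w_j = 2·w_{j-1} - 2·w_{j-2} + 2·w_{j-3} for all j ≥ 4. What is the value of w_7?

-4

Compute successive terms:
w_4 = -14, w_5 = -14, w_6 = -2, w_7 = -4.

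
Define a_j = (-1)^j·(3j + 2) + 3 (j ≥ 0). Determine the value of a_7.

(-1)^7 = -1; 3j + 2 at j=7 is 23; so a_7 = -20.

-20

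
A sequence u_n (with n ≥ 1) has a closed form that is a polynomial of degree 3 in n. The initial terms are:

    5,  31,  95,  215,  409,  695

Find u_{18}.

1st diffs: 26, 64, 120, 194, 286.
2nd diffs: 38, 56, 74, 92.
3rd diffs: 18, 18, 18 (constant).
So u_n = 3n^3 + n^2 + 2n - 1.
Evaluating at n = 18 gives u_{18} = 17855.

17855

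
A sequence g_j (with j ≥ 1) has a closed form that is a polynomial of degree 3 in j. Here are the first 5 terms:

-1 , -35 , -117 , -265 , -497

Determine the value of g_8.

1st diffs: -34, -82, -148, -232.
2nd diffs: -48, -66, -84.
3rd diffs: -18, -18 (constant).
Newton forward-difference form: g_j = -1 + (-34)·C(j-1,1) + (-48)·C(j-1,2) + (-18)·C(j-1,3).
At j = 8: j-1 = 7, so g_8 = -1 - 238 - 1008 - 630 = -1877.

-1877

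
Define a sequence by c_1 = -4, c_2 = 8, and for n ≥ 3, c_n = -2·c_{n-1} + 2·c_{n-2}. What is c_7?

-1312

Step forward from the initial values:
c_3 = -24  c_4 = 64  c_5 = -176  c_6 = 480  c_7 = -1312.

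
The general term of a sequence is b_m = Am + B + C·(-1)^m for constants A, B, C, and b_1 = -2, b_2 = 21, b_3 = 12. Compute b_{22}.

161

Write the equations: A + B - C = -2; 2A + B + C = 21; 3A + B - C = 12.
Subtracting the first from the second: A + 2C = 23.
Subtracting the second from the third: A - 2C = -9.
Solving: C = 8, A = 7, then B = -1.
Hence b_{22} = 7·22 + (-1) + 8·1 = 161.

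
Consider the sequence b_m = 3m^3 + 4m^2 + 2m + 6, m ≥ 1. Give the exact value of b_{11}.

b_{11} = 3·11^3 + 4·11^2 + 2·11 + 6 = 4505.

4505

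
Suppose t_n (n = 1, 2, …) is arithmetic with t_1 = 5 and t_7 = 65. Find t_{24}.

235

Common difference d = (65 - 5) / (7 - 1) = 10.
t_n = 5 + (n - 1)·10.
t_{24} = 5 + 23·10 = 235.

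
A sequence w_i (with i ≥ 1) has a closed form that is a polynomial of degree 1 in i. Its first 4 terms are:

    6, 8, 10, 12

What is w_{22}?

1st diffs: 2, 2, 2 (constant).
So w_i = 2i + 4.
Evaluating at i = 22 gives w_{22} = 48.

48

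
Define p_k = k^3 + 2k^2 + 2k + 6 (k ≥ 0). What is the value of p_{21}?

10191

p_{21} = 1·21^3 + 2·21^2 + 2·21 + 6 = 10191.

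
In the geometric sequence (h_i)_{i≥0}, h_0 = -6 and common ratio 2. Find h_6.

h_i = (-6)·2^(i-0).
h_6 = (-6)·2^6 = -384.

-384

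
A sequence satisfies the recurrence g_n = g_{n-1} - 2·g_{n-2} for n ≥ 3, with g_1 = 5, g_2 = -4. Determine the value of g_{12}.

18

Compute successive terms:
g_3 = -14  g_4 = -6  g_5 = 22  g_6 = 34  g_7 = -10  g_8 = -78  g_9 = -58  g_{10} = 98  g_{11} = 214  g_{12} = 18.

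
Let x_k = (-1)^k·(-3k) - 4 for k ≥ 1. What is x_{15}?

41

(-1)^15 = -1; -3k at k=15 is -45; so x_{15} = 41.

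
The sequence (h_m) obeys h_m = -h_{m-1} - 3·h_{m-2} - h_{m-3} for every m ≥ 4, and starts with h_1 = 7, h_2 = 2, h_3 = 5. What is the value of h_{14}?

Compute successive terms:
h_4 = -18  h_5 = 1  h_6 = 48  …  h_{11} = -583  h_{12} = -198  h_{13} = 1741  h_{14} = -564.

-564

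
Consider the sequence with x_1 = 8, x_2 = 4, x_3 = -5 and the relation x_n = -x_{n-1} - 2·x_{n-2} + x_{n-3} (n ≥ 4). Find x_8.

Applying the relation repeatedly:
x_4 = 5, x_5 = 9, x_6 = -24, x_7 = 11, x_8 = 46.

46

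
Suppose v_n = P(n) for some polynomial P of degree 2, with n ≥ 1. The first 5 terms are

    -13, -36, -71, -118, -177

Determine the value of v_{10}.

1st diffs: -23, -35, -47, -59.
2nd diffs: -12, -12, -12 (constant).
Newton forward-difference form: v_n = -13 + (-23)·C(n-1,1) + (-12)·C(n-1,2).
At n = 10: n-1 = 9, so v_{10} = -13 - 207 - 432 = -652.

-652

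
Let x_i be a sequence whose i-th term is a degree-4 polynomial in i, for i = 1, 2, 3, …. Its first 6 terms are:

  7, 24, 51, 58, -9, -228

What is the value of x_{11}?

1st diffs: 17, 27, 7, -67, -219.
2nd diffs: 10, -20, -74, -152.
3rd diffs: -30, -54, -78.
4th diffs: -24, -24 (constant).
Newton forward-difference form: x_i = 7 + 17·C(i-1,1) + 10·C(i-1,2) + (-30)·C(i-1,3) + (-24)·C(i-1,4).
At i = 11: i-1 = 10, so x_{11} = 7 + 170 + 450 - 3600 - 5040 = -8013.

-8013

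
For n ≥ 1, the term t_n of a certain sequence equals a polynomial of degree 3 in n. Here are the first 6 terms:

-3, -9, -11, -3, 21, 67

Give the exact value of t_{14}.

1st diffs: -6, -2, 8, 24, 46.
2nd diffs: 4, 10, 16, 22.
3rd diffs: 6, 6, 6 (constant).
Newton forward-difference form: t_n = -3 + (-6)·C(n-1,1) + 4·C(n-1,2) + 6·C(n-1,3).
At n = 14: n-1 = 13, so t_{14} = -3 - 78 + 312 + 1716 = 1947.

1947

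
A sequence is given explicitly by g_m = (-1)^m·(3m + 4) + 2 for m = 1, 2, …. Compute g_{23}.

(-1)^23 = -1; 3m + 4 at m=23 is 73; so g_{23} = -71.

-71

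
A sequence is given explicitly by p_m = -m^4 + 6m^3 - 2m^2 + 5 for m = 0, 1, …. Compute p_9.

-2344

p_9 = -1·9^4 + 6·9^3 - 2·9^2 + 5 = -2344.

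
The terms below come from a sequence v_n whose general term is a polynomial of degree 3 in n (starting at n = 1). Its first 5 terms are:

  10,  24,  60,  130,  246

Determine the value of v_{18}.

1st diffs: 14, 36, 70, 116.
2nd diffs: 22, 34, 46.
3rd diffs: 12, 12 (constant).
Newton forward-difference form: v_n = 10 + 14·C(n-1,1) + 22·C(n-1,2) + 12·C(n-1,3).
At n = 18: n-1 = 17, so v_{18} = 10 + 238 + 2992 + 8160 = 11400.

11400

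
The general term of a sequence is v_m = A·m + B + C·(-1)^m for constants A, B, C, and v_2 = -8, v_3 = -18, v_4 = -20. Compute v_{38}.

The three given values yield: 2A + B + C = -8; 3A + B - C = -18; 4A + B + C = -20.
Subtracting the first from the second: A - 2C = -10.
Subtracting the second from the third: A + 2C = -2.
Solving: C = 2, A = -6, then B = 2.
Hence v_{38} = -6·38 + 2 + 2·1 = -224.

-224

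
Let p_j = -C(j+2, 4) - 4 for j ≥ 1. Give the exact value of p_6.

-74

C(8, 4) = 70, so p_6 = -74.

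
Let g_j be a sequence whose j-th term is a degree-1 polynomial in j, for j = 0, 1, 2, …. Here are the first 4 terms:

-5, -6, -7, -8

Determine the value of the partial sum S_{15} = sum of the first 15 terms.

1st diffs: -1, -1, -1 (constant).
So g_j = -j - 5.
Continuing: …, -9, -10, -11, -12, …, g_{14} = -19.
Summing j = 0..14 (15 terms) gives -180.

-180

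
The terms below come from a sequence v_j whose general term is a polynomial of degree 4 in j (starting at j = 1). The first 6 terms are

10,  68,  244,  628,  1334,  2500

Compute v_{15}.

68344

1st diffs: 58, 176, 384, 706, 1166.
2nd diffs: 118, 208, 322, 460.
3rd diffs: 90, 114, 138.
4th diffs: 24, 24 (constant).
Newton forward-difference form: v_j = 10 + 58·C(j-1,1) + 118·C(j-1,2) + 90·C(j-1,3) + 24·C(j-1,4).
At j = 15: j-1 = 14, so v_{15} = 10 + 812 + 10738 + 32760 + 24024 = 68344.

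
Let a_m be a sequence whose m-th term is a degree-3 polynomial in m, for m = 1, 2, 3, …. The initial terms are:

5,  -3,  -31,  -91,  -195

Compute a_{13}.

-4051

1st diffs: -8, -28, -60, -104.
2nd diffs: -20, -32, -44.
3rd diffs: -12, -12 (constant).
Newton forward-difference form: a_m = 5 + (-8)·C(m-1,1) + (-20)·C(m-1,2) + (-12)·C(m-1,3).
At m = 13: m-1 = 12, so a_{13} = 5 - 96 - 1320 - 2640 = -4051.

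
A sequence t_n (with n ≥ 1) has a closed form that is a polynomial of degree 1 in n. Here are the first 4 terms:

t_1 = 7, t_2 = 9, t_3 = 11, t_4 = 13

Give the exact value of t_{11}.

1st diffs: 2, 2, 2 (constant).
So t_n = 2n + 5.
Evaluating at n = 11 gives t_{11} = 27.

27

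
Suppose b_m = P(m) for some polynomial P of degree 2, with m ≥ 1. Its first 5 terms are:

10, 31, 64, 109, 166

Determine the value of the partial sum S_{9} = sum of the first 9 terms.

1854

1st diffs: 21, 33, 45, 57.
2nd diffs: 12, 12, 12 (constant).
Newton forward-difference form: b_m = 10 + 21·C(m-1,1) + 12·C(m-1,2).
Continuing: 235, 316, 409, 514.
Summing m = 1..9 (9 terms) gives 1854.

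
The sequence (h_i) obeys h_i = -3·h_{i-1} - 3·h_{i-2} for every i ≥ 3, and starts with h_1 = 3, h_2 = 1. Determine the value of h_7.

Step forward from the initial values:
h_3 = -12;  h_4 = 33;  h_5 = -63;  h_6 = 90;  h_7 = -81.

-81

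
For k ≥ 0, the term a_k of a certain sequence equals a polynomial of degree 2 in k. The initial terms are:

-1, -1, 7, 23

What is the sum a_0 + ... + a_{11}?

1748

1st diffs: 0, 8, 16.
2nd diffs: 8, 8 (constant).
Newton forward-difference form: a_k = -1 + 8·C(k,2).
Continuing: …, 47, 79, 119, 167, …, a_{11} = 439.
Summing k = 0..11 (12 terms) gives 1748.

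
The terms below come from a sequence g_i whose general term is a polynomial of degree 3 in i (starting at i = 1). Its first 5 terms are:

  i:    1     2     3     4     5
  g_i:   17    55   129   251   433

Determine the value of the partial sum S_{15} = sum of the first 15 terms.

37005

1st diffs: 38, 74, 122, 182.
2nd diffs: 36, 48, 60.
3rd diffs: 12, 12 (constant).
Newton forward-difference form: g_i = 17 + 38·C(i-1,1) + 36·C(i-1,2) + 12·C(i-1,3).
Continuing: …, 687, 1025, 1459, 2001, …, g_{15} = 8193.
Summing i = 1..15 (15 terms) gives 37005.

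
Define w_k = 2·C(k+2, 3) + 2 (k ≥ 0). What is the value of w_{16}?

C(18, 3) = 816, so w_{16} = 1634.

1634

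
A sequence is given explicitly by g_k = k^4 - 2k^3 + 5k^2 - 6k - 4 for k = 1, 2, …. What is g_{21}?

g_{21} = 1·21^4 - 2·21^3 + 5·21^2 - 6·21 - 4 = 178034.

178034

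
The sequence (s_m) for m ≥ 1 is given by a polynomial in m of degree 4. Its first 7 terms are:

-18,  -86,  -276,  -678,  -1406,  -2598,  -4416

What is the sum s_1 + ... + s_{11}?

1st diffs: -68, -190, -402, -728, -1192, -1818.
2nd diffs: -122, -212, -326, -464, -626.
3rd diffs: -90, -114, -138, -162.
4th diffs: -24, -24, -24 (constant).
Newton forward-difference form: s_m = -18 + (-68)·C(m-1,1) + (-122)·C(m-1,2) + (-90)·C(m-1,3) + (-24)·C(m-1,4).
Continuing: -7046, -10698, -15606, -22028.
Summing m = 1..11 (11 terms) gives -64856.

-64856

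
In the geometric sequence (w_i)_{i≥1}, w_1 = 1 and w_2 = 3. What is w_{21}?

3486784401

Common ratio r = 3.
w_i = 1·3^(i-1).
w_{21} = 1·3^20 = 3486784401.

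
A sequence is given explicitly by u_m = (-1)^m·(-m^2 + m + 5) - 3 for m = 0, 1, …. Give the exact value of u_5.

12

(-1)^5 = -1; -m^2 + m + 5 at m=5 is -15; so u_5 = 12.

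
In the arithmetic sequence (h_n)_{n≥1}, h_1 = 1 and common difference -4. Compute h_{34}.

h_n = 1 + (n - 1)·(-4).
h_{34} = 1 + 33·(-4) = -131.

-131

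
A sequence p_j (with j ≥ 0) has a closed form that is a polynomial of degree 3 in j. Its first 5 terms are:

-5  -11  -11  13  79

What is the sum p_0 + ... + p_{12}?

14053

1st diffs: -6, 0, 24, 66.
2nd diffs: 6, 24, 42.
3rd diffs: 18, 18 (constant).
Newton forward-difference form: p_j = -5 + (-6)·C(j,1) + 6·C(j,2) + 18·C(j,3).
Continuing: …, 205, 409, 709, 1123, …, p_{12} = 4279.
Summing j = 0..12 (13 terms) gives 14053.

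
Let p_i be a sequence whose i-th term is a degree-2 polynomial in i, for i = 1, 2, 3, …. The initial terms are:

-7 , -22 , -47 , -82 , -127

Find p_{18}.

1st diffs: -15, -25, -35, -45.
2nd diffs: -10, -10, -10 (constant).
Newton forward-difference form: p_i = -7 + (-15)·C(i-1,1) + (-10)·C(i-1,2).
At i = 18: i-1 = 17, so p_{18} = -7 - 255 - 1360 = -1622.

-1622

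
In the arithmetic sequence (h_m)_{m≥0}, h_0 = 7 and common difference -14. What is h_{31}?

h_m = 7 + (m - 0)·(-14).
h_{31} = 7 + 31·(-14) = -427.

-427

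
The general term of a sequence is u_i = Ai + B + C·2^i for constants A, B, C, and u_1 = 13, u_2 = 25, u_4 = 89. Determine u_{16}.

327713

At i = 1, 2, 4: A + B + 2C = 13; 2A + B + 4C = 25; 4A + B + 16C = 89.
Subtracting the first from the second: A + 2C = 12.
Subtracting the second from the third: 2A + 12C = 64.
Solving: C = 5, A = 2, then B = 1.
Therefore u_{16} = 32 + 1 + 5·65536 = 327713.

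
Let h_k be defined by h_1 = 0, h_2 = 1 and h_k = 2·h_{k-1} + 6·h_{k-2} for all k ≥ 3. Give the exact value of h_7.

440

Step forward from the initial values:
h_3 = 2  h_4 = 10  h_5 = 32  h_6 = 124  h_7 = 440.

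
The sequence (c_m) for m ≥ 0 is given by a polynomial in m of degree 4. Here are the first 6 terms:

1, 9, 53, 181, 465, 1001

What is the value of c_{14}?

1st diffs: 8, 44, 128, 284, 536.
2nd diffs: 36, 84, 156, 252.
3rd diffs: 48, 72, 96.
4th diffs: 24, 24 (constant).
Newton forward-difference form: c_m = 1 + 8·C(m,1) + 36·C(m,2) + 48·C(m,3) + 24·C(m,4).
At m = 14: m = 14, so c_{14} = 1 + 112 + 3276 + 17472 + 24024 = 44885.

44885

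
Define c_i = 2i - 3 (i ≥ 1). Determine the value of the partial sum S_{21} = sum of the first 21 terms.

399

Over i = 1..21: Σi = 231.
Total = (2)·231 + (-3)·21 = 399.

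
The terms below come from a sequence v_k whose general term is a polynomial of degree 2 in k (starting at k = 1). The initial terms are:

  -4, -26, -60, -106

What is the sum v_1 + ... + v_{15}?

-7830

1st diffs: -22, -34, -46.
2nd diffs: -12, -12 (constant).
So v_k = -6k^2 - 4k + 6.
Continuing: …, -164, -234, -316, -410, …, v_{15} = -1404.
Summing k = 1..15 (15 terms) gives -7830.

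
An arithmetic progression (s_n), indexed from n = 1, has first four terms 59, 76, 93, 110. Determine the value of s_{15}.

Common difference d = 17.
s_n = 59 + (n - 1)·17.
s_{15} = 59 + 14·17 = 297.

297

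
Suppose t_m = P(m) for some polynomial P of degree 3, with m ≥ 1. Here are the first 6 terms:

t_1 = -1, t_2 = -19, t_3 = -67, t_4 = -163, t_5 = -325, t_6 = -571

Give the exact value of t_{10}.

-2755

1st diffs: -18, -48, -96, -162, -246.
2nd diffs: -30, -48, -66, -84.
3rd diffs: -18, -18, -18 (constant).
Newton forward-difference form: t_m = -1 + (-18)·C(m-1,1) + (-30)·C(m-1,2) + (-18)·C(m-1,3).
At m = 10: m-1 = 9, so t_{10} = -1 - 162 - 1080 - 1512 = -2755.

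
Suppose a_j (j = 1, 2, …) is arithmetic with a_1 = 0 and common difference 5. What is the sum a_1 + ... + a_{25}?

1500

a_j = 0 + (j - 1)·5.
a_{25} = 120; S = 25·(0 + 120)/2 = 1500.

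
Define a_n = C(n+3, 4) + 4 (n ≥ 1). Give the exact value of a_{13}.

C(16, 4) = 1820, so a_{13} = 1824.

1824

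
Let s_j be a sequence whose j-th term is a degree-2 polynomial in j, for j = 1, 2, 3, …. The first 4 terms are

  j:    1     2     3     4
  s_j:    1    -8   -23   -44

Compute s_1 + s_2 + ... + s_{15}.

1st diffs: -9, -15, -21.
2nd diffs: -6, -6 (constant).
Newton forward-difference form: s_j = 1 + (-9)·C(j-1,1) + (-6)·C(j-1,2).
Continuing: …, -71, -104, -143, -188, …, s_{15} = -671.
Summing j = 1..15 (15 terms) gives -3660.

-3660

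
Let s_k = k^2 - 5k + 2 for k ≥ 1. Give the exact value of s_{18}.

s_{18} = 1·18^2 - 5·18 + 2 = 236.

236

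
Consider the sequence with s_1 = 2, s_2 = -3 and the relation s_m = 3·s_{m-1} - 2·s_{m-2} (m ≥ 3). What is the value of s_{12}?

-10233

Iterate the recurrence:
s_3 = -13  s_4 = -33  s_5 = -73  s_6 = -153  s_7 = -313  s_8 = -633  s_9 = -1273  s_{10} = -2553  s_{11} = -5113  s_{12} = -10233.
(Characteristic roots are 2 and 1.)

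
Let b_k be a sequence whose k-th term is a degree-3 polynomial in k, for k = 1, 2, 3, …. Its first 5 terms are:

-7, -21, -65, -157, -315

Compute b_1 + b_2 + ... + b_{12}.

1st diffs: -14, -44, -92, -158.
2nd diffs: -30, -48, -66.
3rd diffs: -18, -18 (constant).
Newton forward-difference form: b_k = -7 + (-14)·C(k-1,1) + (-30)·C(k-1,2) + (-18)·C(k-1,3).
Continuing: …, -557, -901, -1365, -1967, …, b_{12} = -4781.
Summing k = 1..12 (12 terms) gives -16518.

-16518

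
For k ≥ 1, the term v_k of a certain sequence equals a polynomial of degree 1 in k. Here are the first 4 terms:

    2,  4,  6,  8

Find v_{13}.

1st diffs: 2, 2, 2 (constant).
So v_k = 2k.
Evaluating at k = 13 gives v_{13} = 26.

26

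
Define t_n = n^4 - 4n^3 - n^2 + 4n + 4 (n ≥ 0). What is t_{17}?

63652

t_{17} = 1·17^4 - 4·17^3 - 1·17^2 + 4·17 + 4 = 63652.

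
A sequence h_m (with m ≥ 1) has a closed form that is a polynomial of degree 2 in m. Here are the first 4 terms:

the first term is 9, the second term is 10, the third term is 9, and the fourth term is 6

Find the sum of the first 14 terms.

-511

1st diffs: 1, -1, -3.
2nd diffs: -2, -2 (constant).
So h_m = -m^2 + 4m + 6.
Continuing: …, 1, -6, -15, -26, …, h_{14} = -134.
Summing m = 1..14 (14 terms) gives -511.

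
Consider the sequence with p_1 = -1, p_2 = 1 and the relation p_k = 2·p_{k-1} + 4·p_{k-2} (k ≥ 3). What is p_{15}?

-729088

Iterate the recurrence:
p_3 = -2  p_4 = 0  p_5 = -8  …  p_{12} = -21504  p_{13} = -69632  p_{14} = -225280  p_{15} = -729088.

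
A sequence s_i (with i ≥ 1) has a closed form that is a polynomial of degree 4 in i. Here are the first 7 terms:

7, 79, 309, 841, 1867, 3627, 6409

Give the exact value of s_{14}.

1st diffs: 72, 230, 532, 1026, 1760, 2782.
2nd diffs: 158, 302, 494, 734, 1022.
3rd diffs: 144, 192, 240, 288.
4th diffs: 48, 48, 48 (constant).
Newton forward-difference form: s_i = 7 + 72·C(i-1,1) + 158·C(i-1,2) + 144·C(i-1,3) + 48·C(i-1,4).
At i = 14: i-1 = 13, so s_{14} = 7 + 936 + 12324 + 41184 + 34320 = 88771.

88771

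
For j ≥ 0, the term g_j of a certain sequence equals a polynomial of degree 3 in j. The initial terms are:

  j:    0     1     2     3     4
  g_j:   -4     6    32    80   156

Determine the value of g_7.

612

1st diffs: 10, 26, 48, 76.
2nd diffs: 16, 22, 28.
3rd diffs: 6, 6 (constant).
So g_j = j^3 + 5j^2 + 4j - 4.
Evaluating at j = 7 gives g_7 = 612.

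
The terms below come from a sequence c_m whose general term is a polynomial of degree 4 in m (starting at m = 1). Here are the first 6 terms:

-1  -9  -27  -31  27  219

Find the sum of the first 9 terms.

4911

1st diffs: -8, -18, -4, 58, 192.
2nd diffs: -10, 14, 62, 134.
3rd diffs: 24, 48, 72.
4th diffs: 24, 24 (constant).
Newton forward-difference form: c_m = -1 + (-8)·C(m-1,1) + (-10)·C(m-1,2) + 24·C(m-1,3) + 24·C(m-1,4).
Continuing: 641, 1413, 2679.
Summing m = 1..9 (9 terms) gives 4911.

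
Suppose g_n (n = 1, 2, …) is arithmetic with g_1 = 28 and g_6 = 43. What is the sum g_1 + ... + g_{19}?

1045

Common difference d = (43 - 28) / (6 - 1) = 3.
g_n = 28 + (n - 1)·3.
g_{19} = 82; S = 19·(28 + 82)/2 = 1045.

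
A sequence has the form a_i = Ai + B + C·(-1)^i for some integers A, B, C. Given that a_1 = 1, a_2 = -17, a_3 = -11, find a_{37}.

Write the equations: A + B - C = 1; 2A + B + C = -17; 3A + B - C = -11.
Subtracting the first from the second: A + 2C = -18.
Subtracting the second from the third: A - 2C = 6.
Solving: C = -6, A = -6, then B = 1.
Hence a_{37} = -6·37 + 1 + (-6)·(-1) = -215.

-215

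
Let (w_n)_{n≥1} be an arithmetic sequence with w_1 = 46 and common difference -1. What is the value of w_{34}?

w_n = 46 + (n - 1)·(-1).
w_{34} = 46 + 33·(-1) = 13.

13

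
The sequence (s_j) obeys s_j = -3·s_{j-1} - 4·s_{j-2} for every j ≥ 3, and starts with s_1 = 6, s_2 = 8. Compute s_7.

624

Iterate the recurrence:
s_3 = -48;  s_4 = 112;  s_5 = -144;  s_6 = -16;  s_7 = 624.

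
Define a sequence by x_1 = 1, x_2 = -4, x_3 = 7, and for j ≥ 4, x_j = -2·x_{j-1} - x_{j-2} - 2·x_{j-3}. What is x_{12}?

-3276

Step forward from the initial values:
x_4 = -12  x_5 = 25  x_6 = -52  x_7 = 103  x_8 = -204  x_9 = 409  x_{10} = -820  x_{11} = 1639  x_{12} = -3276.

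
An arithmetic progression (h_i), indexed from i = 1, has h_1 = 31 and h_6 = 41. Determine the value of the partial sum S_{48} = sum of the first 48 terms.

Common difference d = (41 - 31) / (6 - 1) = 2.
h_i = 31 + (i - 1)·2.
h_{48} = 125; S = 48·(31 + 125)/2 = 3744.

3744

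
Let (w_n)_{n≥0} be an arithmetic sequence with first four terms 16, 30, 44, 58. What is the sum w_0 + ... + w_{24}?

Common difference d = 14.
w_n = 16 + (n - 0)·14.
w_{24} = 352; S = 25·(16 + 352)/2 = 4600.

4600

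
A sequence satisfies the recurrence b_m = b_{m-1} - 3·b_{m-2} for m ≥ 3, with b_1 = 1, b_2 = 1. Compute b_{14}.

Compute successive terms:
b_3 = -2  b_4 = -5  b_5 = 1  …  b_{11} = 253  b_{12} = 160  b_{13} = -599  b_{14} = -1079.

-1079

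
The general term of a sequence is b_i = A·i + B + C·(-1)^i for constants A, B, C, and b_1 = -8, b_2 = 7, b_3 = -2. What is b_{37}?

At i = 1, 2, 3: A + B - C = -8; 2A + B + C = 7; 3A + B - C = -2.
Subtracting the first from the second: A + 2C = 15.
Subtracting the second from the third: A - 2C = -9.
Solving: C = 6, A = 3, then B = -5.
Hence b_{37} = 3·37 + (-5) + 6·(-1) = 100.

100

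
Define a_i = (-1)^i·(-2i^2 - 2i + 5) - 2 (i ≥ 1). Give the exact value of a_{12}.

-309

(-1)^12 = 1; -2i^2 - 2i + 5 at i=12 is -307; so a_{12} = -309.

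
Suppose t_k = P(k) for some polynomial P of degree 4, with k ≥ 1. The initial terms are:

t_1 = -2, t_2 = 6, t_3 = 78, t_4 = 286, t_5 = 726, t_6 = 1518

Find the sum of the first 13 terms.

1st diffs: 8, 72, 208, 440, 792.
2nd diffs: 64, 136, 232, 352.
3rd diffs: 72, 96, 120.
4th diffs: 24, 24 (constant).
So t_k = k^4 + 2k^3 - 5k^2 - 6k + 6.
Continuing: …, 2806, 4758, 7566, 11446, …, t_{13} = 32038.
Summing k = 1..13 (13 terms) gives 101270.

101270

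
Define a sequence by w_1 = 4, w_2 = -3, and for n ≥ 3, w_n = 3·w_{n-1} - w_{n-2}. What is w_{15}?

-1439005

Iterate the recurrence:
w_3 = -13;  w_4 = -36;  w_5 = -95;  …;  w_{12} = -80193;  w_{13} = -209948;  w_{14} = -549651;  w_{15} = -1439005.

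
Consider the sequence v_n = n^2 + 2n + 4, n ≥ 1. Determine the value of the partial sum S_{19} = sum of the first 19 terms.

2926

Over n = 1..19: Σn = 190, Σn² = 2470.
Total = (1)·2470 + (2)·190 + (4)·19 = 2926.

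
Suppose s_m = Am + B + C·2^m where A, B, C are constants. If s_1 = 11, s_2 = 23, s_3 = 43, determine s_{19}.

2097227

Plug in m = 1, 2, 3: A + B + 2C = 11; 2A + B + 4C = 23; 3A + B + 8C = 43.
Subtracting the first from the second: A + 2C = 12.
Subtracting the second from the third: A + 4C = 20.
Solving: C = 4, A = 4, then B = -1.
So s_m = 4·m + (-1) + 4·2^m; at m=19 this is 2097227.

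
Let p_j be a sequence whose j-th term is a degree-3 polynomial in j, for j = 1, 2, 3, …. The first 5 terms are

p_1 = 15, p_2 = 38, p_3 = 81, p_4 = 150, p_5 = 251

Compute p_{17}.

1st diffs: 23, 43, 69, 101.
2nd diffs: 20, 26, 32.
3rd diffs: 6, 6 (constant).
Newton forward-difference form: p_j = 15 + 23·C(j-1,1) + 20·C(j-1,2) + 6·C(j-1,3).
At j = 17: j-1 = 16, so p_{17} = 15 + 368 + 2400 + 3360 = 6143.

6143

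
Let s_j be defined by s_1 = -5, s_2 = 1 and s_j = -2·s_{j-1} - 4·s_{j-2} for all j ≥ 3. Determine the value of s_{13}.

Step forward from the initial values:
s_3 = 18; s_4 = -40; s_5 = 8; …; s_{10} = -2560; s_{11} = 512; s_{12} = 9216; s_{13} = -20480.

-20480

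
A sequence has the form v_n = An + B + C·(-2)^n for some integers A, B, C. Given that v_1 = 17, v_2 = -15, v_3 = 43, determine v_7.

The three given values yield: A + B - 2C = 17; 2A + B + 4C = -15; 3A + B - 8C = 43.
Subtracting the first from the second: A + 6C = -32.
Subtracting the second from the third: A - 12C = 58.
Solving: C = -5, A = -2, then B = 9.
Hence v_7 = -2·7 + 9 + (-5)·(-128) = 635.

635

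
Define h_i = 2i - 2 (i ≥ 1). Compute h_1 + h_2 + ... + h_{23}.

506

Over i = 1..23: Σi = 276.
Total = (2)·276 + (-2)·23 = 506.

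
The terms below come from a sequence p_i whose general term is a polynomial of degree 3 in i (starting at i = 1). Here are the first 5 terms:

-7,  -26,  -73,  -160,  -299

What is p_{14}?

-5870

1st diffs: -19, -47, -87, -139.
2nd diffs: -28, -40, -52.
3rd diffs: -12, -12 (constant).
Newton forward-difference form: p_i = -7 + (-19)·C(i-1,1) + (-28)·C(i-1,2) + (-12)·C(i-1,3).
At i = 14: i-1 = 13, so p_{14} = -7 - 247 - 2184 - 3432 = -5870.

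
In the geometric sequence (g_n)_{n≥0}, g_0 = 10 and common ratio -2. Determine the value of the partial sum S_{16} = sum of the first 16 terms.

g_n = 10·(-2)^(n-0).
S = 10·((-2)^16 - 1)/(-2 - 1) = 10·(65536 - 1)/(-3) = -218450.

-218450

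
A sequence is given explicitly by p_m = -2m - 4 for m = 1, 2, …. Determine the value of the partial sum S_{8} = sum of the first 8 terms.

-104

Over m = 1..8: Σm = 36.
Total = (-2)·36 + (-4)·8 = -104.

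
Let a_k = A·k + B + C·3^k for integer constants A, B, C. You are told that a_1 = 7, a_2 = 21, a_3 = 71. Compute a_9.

59015

At k = 1, 2, 3: A + B + 3C = 7; 2A + B + 9C = 21; 3A + B + 27C = 71.
Subtracting the first from the second: A + 6C = 14.
Subtracting the second from the third: A + 18C = 50.
Solving: C = 3, A = -4, then B = 2.
Therefore a_9 = -36 + 2 + 3·19683 = 59015.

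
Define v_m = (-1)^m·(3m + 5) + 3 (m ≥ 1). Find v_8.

(-1)^8 = 1; 3m + 5 at m=8 is 29; so v_8 = 32.

32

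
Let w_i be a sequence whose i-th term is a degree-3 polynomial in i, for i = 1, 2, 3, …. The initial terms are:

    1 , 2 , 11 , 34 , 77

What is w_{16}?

3586

1st diffs: 1, 9, 23, 43.
2nd diffs: 8, 14, 20.
3rd diffs: 6, 6 (constant).
So w_i = i^3 - 2i^2 + 2.
Evaluating at i = 16 gives w_{16} = 3586.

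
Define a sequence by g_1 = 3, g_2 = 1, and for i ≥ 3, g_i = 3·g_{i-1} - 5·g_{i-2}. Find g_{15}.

g_3 = -12, g_4 = -41, g_5 = -63, …, g_{12} = -23816, g_{13} = -20013, g_{14} = 59041, g_{15} = 277188.

277188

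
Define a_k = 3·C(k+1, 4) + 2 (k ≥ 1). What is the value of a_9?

632

C(10, 4) = 210, so a_9 = 632.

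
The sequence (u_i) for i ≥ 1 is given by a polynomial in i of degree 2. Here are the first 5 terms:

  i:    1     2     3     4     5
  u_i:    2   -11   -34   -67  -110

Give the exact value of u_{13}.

1st diffs: -13, -23, -33, -43.
2nd diffs: -10, -10, -10 (constant).
So u_i = -5i^2 + 2i + 5.
Evaluating at i = 13 gives u_{13} = -814.

-814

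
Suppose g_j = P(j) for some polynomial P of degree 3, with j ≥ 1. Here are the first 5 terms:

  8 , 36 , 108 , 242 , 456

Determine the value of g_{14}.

8952

1st diffs: 28, 72, 134, 214.
2nd diffs: 44, 62, 80.
3rd diffs: 18, 18 (constant).
So g_j = 3j^3 + 4j^2 - 5j + 6.
Evaluating at j = 14 gives g_{14} = 8952.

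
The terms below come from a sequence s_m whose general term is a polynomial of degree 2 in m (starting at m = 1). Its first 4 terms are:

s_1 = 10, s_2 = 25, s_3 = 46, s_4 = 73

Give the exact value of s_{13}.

1st diffs: 15, 21, 27.
2nd diffs: 6, 6 (constant).
Newton forward-difference form: s_m = 10 + 15·C(m-1,1) + 6·C(m-1,2).
At m = 13: m-1 = 12, so s_{13} = 10 + 180 + 396 = 586.

586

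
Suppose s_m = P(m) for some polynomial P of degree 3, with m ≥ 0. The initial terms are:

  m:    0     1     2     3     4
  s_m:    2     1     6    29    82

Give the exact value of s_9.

1217

1st diffs: -1, 5, 23, 53.
2nd diffs: 6, 18, 30.
3rd diffs: 12, 12 (constant).
So s_m = 2m^3 - 3m^2 + 2.
Evaluating at m = 9 gives s_9 = 1217.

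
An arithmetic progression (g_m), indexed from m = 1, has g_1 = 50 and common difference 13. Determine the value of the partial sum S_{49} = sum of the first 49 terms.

g_m = 50 + (m - 1)·13.
g_{49} = 674; S = 49·(50 + 674)/2 = 17738.

17738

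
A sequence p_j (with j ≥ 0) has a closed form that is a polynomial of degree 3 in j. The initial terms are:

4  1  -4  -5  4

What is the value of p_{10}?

604

1st diffs: -3, -5, -1, 9.
2nd diffs: -2, 4, 10.
3rd diffs: 6, 6 (constant).
Newton forward-difference form: p_j = 4 + (-3)·C(j,1) + (-2)·C(j,2) + 6·C(j,3).
At j = 10: j = 10, so p_{10} = 4 - 30 - 90 + 720 = 604.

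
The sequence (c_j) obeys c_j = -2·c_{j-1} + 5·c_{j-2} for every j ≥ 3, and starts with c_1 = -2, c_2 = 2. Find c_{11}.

-238574

c_3 = -14;  c_4 = 38;  c_5 = -146;  c_6 = 482;  c_7 = -1694;  c_8 = 5798;  c_9 = -20066;  c_{10} = 69122;  c_{11} = -238574.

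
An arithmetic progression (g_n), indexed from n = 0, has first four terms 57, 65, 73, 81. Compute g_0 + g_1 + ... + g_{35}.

Common difference d = 8.
g_n = 57 + (n - 0)·8.
g_{35} = 337; S = 36·(57 + 337)/2 = 7092.

7092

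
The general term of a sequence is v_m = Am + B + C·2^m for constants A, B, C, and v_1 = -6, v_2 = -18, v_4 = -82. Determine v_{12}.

At m = 1, 2, 4: A + B + 2C = -6; 2A + B + 4C = -18; 4A + B + 16C = -82.
Subtracting the first from the second: A + 2C = -12.
Subtracting the second from the third: 2A + 12C = -64.
Solving: C = -5, A = -2, then B = 6.
Therefore v_{12} = -24 + 6 + (-5)·4096 = -20498.

-20498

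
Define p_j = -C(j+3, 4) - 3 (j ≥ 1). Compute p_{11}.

-1004

C(14, 4) = 1001, so p_{11} = -1004.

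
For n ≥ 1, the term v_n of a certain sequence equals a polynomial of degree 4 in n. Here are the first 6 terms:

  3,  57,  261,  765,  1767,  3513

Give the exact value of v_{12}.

1st diffs: 54, 204, 504, 1002, 1746.
2nd diffs: 150, 300, 498, 744.
3rd diffs: 150, 198, 246.
4th diffs: 48, 48 (constant).
So v_n = 2n^4 + 5n^3 - 5n^2 + 4n - 3.
Evaluating at n = 12 gives v_{12} = 49437.

49437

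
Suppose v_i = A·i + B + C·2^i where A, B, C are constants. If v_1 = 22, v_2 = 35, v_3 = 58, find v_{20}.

5242949

Write the equations: A + B + 2C = 22; 2A + B + 4C = 35; 3A + B + 8C = 58.
Subtracting the first from the second: A + 2C = 13.
Subtracting the second from the third: A + 4C = 23.
Solving: C = 5, A = 3, then B = 9.
So v_i = 3·i + 9 + 5·2^i; at i=20 this is 5242949.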